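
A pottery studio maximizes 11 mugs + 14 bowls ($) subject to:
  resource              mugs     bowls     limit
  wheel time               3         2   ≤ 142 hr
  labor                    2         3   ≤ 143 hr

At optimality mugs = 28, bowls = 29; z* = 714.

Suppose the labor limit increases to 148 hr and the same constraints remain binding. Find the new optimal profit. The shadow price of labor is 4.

734

Δb = 5, so new z* = 714 + (4)·(5) = 714 + 20 = 734.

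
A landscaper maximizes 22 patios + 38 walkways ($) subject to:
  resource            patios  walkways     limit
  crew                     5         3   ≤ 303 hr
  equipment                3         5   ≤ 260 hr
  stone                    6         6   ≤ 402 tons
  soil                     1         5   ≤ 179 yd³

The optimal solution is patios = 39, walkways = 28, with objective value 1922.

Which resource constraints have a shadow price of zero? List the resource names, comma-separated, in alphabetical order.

crew, equipment

crew: 279/303 (slack 24)
equipment: 257/260 (slack 3)
stone: 402/402 (binding)
soil: 179/179 (binding)
By complementary slackness, a constraint with positive slack has shadow price 0 → crew, equipment.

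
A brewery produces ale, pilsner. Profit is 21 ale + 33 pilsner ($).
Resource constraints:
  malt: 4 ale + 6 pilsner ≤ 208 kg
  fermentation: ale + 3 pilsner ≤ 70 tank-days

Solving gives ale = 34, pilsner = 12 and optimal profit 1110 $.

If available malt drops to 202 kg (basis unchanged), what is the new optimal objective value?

1080

At the optimum: malt uses 208 of 208 (binding); fermentation uses 70 of 70 (binding).
Dual feasibility on the basic columns requires 4·y_malt + 1·y_fermentation = 21, 6·y_malt + 3·y_fermentation = 33.
→ y_malt = 5 and y_fermentation = 1.
Δz = y_malt·Δb = 5 × (-6) = -30, so new z* = 1110 − 30 = 1080.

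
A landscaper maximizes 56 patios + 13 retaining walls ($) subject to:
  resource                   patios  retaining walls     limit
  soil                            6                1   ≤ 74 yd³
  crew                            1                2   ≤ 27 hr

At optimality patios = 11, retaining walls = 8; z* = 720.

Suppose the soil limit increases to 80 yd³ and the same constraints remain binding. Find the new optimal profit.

Check each constraint at x*: soil 74/74 (tight); crew 27/27 (tight).
From A_Bᵀ y = c: 6·y_soil + 1·y_crew = 56; 1·y_soil + 2·y_crew = 13.
This yields shadow prices y_soil = 9, y_crew = 2.
Δz = y_soil·Δb = 9 × (6) = 54, so new z* = 720 + 54 = 774.

774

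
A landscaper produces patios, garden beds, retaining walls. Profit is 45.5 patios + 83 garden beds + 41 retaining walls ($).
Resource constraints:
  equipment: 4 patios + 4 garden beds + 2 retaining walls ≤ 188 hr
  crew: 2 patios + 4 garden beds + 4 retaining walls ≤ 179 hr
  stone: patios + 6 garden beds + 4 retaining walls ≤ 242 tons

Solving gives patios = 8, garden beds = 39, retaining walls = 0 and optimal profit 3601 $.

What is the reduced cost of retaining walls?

-8

Check each constraint at x*: equipment 188/188 (tight); crew 172/179 (slack 7); stone 242/242 (tight).
By complementary slackness, y = 0 for the non-binding constraint.
From A_Bᵀ y = c: 4·y_equipment + 1·y_stone = 45.5; 4·y_equipment + 6·y_stone = 83.
→ y_equipment = 9.5 and y_stone = 7.5.
Reduced cost of retaining walls: c₃ − yᵀa₃ = 41 − (9.5·2 + 7.5·4) = 41 − 49 = -8.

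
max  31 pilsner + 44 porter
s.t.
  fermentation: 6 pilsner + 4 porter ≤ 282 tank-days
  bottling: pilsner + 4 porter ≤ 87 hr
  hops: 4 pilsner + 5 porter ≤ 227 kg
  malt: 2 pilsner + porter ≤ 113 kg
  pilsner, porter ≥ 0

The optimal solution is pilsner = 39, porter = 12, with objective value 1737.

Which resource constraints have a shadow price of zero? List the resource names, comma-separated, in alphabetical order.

fermentation: 282/282 (binding)
bottling: 87/87 (binding)
hops: 216/227 (slack 11)
malt: 90/113 (slack 23)
By complementary slackness, a constraint with positive slack has shadow price 0 → hops, malt.

hops, malt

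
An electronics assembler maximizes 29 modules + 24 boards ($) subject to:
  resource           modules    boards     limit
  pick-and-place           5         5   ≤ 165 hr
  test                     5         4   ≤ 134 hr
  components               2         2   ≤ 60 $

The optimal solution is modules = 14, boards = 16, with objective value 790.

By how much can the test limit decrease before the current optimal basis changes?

14

Binding constraints: test, components. The basis is B = [[5,4],[2,2]] with det 2.
Per unit decrease in test, x* moves by d = (-1, 1).
The basis stays optimal until modules reaches 0; allowable decrease = 14 hr.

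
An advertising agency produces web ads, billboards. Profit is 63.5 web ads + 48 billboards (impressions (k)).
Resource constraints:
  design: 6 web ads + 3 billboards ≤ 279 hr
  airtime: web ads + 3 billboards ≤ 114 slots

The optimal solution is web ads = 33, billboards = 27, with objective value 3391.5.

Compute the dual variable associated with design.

9.5

Both design and airtime are binding at x*.
Dual feasibility on the basic columns requires 6·y_design + 1·y_airtime = 63.5, 3·y_design + 3·y_airtime = 48.
This yields shadow prices y_design = 9.5, y_airtime = 6.5.
Shadow price of design = 9.5.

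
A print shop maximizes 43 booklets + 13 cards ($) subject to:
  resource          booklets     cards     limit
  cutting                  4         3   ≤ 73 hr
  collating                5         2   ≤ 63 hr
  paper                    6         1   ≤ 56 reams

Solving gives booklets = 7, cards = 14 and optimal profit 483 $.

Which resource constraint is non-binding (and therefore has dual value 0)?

cutting

cutting: 70/73 (slack 3)
collating: 63/63 (binding)
paper: 56/56 (binding)
By complementary slackness, a constraint with positive slack has shadow price 0 → cutting.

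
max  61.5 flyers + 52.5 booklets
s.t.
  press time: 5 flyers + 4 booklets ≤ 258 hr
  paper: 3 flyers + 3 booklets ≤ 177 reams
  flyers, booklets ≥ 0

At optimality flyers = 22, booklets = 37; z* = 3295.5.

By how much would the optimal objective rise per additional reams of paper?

At the optimum: press time uses 258 of 258 (binding); paper uses 177 of 177 (binding).
From A_Bᵀ y = c: 5·y_press time + 3·y_paper = 61.5; 4·y_press time + 3·y_paper = 52.5.
This yields shadow prices y_press time = 9, y_paper = 5.5.
Shadow price of paper = 5.5.

5.5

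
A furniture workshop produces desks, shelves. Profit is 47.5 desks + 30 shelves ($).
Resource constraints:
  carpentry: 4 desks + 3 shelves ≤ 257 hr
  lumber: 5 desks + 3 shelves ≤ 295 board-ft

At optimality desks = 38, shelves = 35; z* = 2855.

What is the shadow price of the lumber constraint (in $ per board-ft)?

At the optimum: carpentry uses 257 of 257 (binding); lumber uses 295 of 295 (binding).
The binding rows give the dual system: 4·y_carpentry + 5·y_lumber = 47.5 and 3·y_carpentry + 3·y_lumber = 30.
This yields shadow prices y_carpentry = 2.5, y_lumber = 7.5.
Shadow price of lumber = 7.5.

7.5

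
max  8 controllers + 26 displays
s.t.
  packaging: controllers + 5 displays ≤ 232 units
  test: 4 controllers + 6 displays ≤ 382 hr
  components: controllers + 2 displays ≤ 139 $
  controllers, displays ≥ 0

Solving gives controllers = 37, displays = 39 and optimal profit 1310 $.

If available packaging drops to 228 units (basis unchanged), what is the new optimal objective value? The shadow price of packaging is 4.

Δb = -4, so new z* = 1310 + (4)·(-4) = 1310 − 16 = 1294.

1294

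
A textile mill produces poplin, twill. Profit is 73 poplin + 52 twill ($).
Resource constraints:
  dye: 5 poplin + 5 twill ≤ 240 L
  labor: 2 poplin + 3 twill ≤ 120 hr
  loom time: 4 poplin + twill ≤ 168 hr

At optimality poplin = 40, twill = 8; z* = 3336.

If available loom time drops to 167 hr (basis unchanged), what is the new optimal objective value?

Check each constraint at x*: dye 240/240 (tight); labor 104/120 (slack 16); loom time 168/168 (tight).
By complementary slackness, y = 0 for the non-binding constraint.
Dual feasibility on the basic columns requires 5·y_dye + 4·y_loom time = 73, 5·y_dye + 1·y_loom time = 52.
Solving: y_dye = 9, y_loom time = 7.
Δz = y_loom time·Δb = 7 × (-1) = -7, so new z* = 3336 − 7 = 3329.

3329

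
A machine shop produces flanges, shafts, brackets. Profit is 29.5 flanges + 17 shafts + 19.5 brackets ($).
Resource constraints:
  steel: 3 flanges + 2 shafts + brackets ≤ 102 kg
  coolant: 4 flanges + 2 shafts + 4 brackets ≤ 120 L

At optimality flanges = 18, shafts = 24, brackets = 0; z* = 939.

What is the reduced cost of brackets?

-1

At the optimum: steel uses 102 of 102 (binding); coolant uses 120 of 120 (binding).
The binding rows give the dual system: 3·y_steel + 4·y_coolant = 29.5 and 2·y_steel + 2·y_coolant = 17.
This yields shadow prices y_steel = 4.5, y_coolant = 4.
Reduced cost of brackets: c₃ − yᵀa₃ = 19.5 − (4.5·1 + 4·4) = 19.5 − 20.5 = -1.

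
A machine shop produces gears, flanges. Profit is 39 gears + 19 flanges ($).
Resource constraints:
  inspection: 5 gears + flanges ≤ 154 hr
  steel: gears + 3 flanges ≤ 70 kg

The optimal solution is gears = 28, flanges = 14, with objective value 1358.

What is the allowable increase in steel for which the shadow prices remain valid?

Binding constraints: inspection, steel. The basis is B = [[5,1],[1,3]] with det 14.
Per unit increase in steel, x* moves by d = (-0.0714, 0.3571).
The basis stays optimal until gears reaches 0; allowable increase = 392 kg.

392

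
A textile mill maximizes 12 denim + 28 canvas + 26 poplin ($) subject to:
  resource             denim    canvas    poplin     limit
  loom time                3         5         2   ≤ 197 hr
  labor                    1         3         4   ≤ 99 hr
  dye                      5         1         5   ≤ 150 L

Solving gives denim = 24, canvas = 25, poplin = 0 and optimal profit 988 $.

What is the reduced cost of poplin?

-2

Binding: loom time and labor. Non-binding: dye (5 unused).
By complementary slackness, y = 0 for the non-binding constraint.
From A_Bᵀ y = c: 3·y_loom time + 1·y_labor = 12; 5·y_loom time + 3·y_labor = 28.
→ y_loom time = 2 and y_labor = 6.
Reduced cost of poplin: c₃ − yᵀa₃ = 26 − (2·2 + 6·4) = 26 − 28 = -2.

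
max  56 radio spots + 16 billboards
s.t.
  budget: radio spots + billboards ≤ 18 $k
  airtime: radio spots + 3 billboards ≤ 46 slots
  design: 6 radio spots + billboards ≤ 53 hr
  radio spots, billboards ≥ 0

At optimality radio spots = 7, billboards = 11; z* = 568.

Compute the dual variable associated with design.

8

Binding: budget and design. Non-binding: airtime (6 unused).
By complementary slackness, y = 0 for the non-binding constraint.
Dual feasibility on the basic columns requires 1·y_budget + 6·y_design = 56, 1·y_budget + 1·y_design = 16.
Solving: y_budget = 8, y_design = 8.
Shadow price of design = 8.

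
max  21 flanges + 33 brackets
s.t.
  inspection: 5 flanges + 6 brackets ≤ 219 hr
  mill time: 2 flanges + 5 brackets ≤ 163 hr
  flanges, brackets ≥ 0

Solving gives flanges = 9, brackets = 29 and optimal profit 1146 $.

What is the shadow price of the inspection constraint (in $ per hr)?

3

At the optimum: inspection uses 219 of 219 (binding); mill time uses 163 of 163 (binding).
Dual feasibility on the basic columns requires 5·y_inspection + 2·y_mill time = 21, 6·y_inspection + 5·y_mill time = 33.
This yields shadow prices y_inspection = 3, y_mill time = 3.
Shadow price of inspection = 3.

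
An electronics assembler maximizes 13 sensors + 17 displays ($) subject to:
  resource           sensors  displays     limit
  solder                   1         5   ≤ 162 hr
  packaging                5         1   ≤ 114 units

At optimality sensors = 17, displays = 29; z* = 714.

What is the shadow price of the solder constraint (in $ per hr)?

3

Check each constraint at x*: solder 162/162 (tight); packaging 114/114 (tight).
From A_Bᵀ y = c: 1·y_solder + 5·y_packaging = 13; 5·y_solder + 1·y_packaging = 17.
This yields shadow prices y_solder = 3, y_packaging = 2.
Shadow price of solder = 3.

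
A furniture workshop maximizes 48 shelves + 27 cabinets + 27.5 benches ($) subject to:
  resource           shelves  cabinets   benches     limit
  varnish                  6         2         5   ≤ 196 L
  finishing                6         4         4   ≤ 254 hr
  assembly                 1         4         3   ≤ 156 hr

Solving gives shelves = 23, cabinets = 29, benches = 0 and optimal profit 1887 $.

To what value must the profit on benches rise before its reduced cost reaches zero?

34.5

At the optimum: varnish uses 196 of 196 (binding); finishing uses 254 of 254 (binding); assembly uses 139 of 156 (slack = 17).
Since assembly is not tight, its dual is 0.
The binding rows give the dual system: 6·y_varnish + 6·y_finishing = 48 and 2·y_varnish + 4·y_finishing = 27.
→ y_varnish = 2.5 and y_finishing = 5.5.
benches enters the basis when its profit ≥ yᵀa₃ = 2.5·5 + 5.5·4 = 34.5.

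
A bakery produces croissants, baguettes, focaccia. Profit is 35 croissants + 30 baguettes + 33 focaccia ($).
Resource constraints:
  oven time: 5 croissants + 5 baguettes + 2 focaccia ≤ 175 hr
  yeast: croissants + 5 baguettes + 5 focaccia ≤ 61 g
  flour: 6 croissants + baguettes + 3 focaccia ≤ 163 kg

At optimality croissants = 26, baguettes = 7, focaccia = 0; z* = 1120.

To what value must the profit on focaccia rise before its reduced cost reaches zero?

40

Binding: yeast and flour. Non-binding: oven time (10 unused).
Since oven time is not tight, its dual is 0.
Dual feasibility on the basic columns requires 1·y_yeast + 6·y_flour = 35, 5·y_yeast + 1·y_flour = 30.
Solving: y_yeast = 5, y_flour = 5.
focaccia enters the basis when its profit ≥ yᵀa₃ = 5·5 + 5·3 = 40.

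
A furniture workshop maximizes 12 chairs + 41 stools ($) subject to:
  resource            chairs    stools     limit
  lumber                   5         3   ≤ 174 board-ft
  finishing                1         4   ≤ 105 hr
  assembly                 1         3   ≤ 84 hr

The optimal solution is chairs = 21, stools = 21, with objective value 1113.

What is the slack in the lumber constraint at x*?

6

lumber used = 5·21 + 3·21 = 168; slack = 174 − 168 = 6.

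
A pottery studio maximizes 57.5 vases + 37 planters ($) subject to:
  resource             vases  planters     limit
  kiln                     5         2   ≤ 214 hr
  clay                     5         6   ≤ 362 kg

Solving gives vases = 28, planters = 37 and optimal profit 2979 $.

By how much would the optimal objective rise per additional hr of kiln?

8

Both kiln and clay are binding at x*.
The binding rows give the dual system: 5·y_kiln + 5·y_clay = 57.5 and 2·y_kiln + 6·y_clay = 37.
Solving: y_kiln = 8, y_clay = 3.5.
Shadow price of kiln = 8.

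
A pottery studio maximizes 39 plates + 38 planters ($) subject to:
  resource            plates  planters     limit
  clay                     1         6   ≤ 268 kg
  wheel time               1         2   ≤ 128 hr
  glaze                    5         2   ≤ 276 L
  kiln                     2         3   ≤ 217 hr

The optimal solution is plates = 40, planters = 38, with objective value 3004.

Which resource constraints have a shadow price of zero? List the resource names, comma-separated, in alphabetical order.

clay: 268/268 (binding)
wheel time: 116/128 (slack 12)
glaze: 276/276 (binding)
kiln: 194/217 (slack 23)
By complementary slackness, a constraint with positive slack has shadow price 0 → kiln, wheel time.

kiln, wheel time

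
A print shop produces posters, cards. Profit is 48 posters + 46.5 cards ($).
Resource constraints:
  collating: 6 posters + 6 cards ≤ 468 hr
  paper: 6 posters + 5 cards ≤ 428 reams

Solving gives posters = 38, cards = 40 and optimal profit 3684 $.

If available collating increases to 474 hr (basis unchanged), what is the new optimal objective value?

3723

At the optimum: collating uses 468 of 468 (binding); paper uses 428 of 428 (binding).
From A_Bᵀ y = c: 6·y_collating + 6·y_paper = 48; 6·y_collating + 5·y_paper = 46.5.
Solving: y_collating = 6.5, y_paper = 1.5.
Δz = y_collating·Δb = 6.5 × (6) = 39, so new z* = 3684 + 39 = 3723.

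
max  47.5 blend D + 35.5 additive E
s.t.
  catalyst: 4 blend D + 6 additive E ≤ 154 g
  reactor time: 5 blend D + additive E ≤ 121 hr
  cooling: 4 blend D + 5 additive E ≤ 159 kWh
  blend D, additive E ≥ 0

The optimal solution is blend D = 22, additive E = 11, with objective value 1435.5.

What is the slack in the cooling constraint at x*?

cooling used = 4·22 + 5·11 = 143; slack = 159 − 143 = 16.

16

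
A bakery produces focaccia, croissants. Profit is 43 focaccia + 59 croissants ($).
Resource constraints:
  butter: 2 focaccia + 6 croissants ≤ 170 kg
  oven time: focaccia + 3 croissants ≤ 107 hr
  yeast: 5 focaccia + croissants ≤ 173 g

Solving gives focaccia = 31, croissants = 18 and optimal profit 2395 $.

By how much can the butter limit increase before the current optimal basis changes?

44

Binding constraints: butter, yeast. The basis is B = [[2,6],[5,1]] with det -28.
Per unit increase in butter, x* moves by d = (-0.0357, 0.1786).
The basis stays optimal until oven time becomes binding; allowable increase = 44 kg.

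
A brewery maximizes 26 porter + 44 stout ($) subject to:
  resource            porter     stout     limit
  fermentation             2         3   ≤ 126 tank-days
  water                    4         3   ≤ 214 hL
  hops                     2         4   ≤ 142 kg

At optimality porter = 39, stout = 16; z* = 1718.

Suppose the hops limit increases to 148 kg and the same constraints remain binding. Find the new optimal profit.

1748

Binding: fermentation and hops. Non-binding: water (10 unused).
Since water is not tight, its dual is 0.
From A_Bᵀ y = c: 2·y_fermentation + 2·y_hops = 26; 3·y_fermentation + 4·y_hops = 44.
This yields shadow prices y_fermentation = 8, y_hops = 5.
Δz = y_hops·Δb = 5 × (6) = 30, so new z* = 1718 + 30 = 1748.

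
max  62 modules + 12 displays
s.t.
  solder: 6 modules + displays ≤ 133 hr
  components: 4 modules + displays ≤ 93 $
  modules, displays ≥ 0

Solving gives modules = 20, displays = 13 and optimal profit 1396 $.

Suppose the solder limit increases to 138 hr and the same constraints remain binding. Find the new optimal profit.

Both solder and components are binding at x*.
Dual feasibility on the basic columns requires 6·y_solder + 4·y_components = 62, 1·y_solder + 1·y_components = 12.
Solving: y_solder = 7, y_components = 5.
Δz = y_solder·Δb = 7 × (5) = 35, so new z* = 1396 + 35 = 1431.

1431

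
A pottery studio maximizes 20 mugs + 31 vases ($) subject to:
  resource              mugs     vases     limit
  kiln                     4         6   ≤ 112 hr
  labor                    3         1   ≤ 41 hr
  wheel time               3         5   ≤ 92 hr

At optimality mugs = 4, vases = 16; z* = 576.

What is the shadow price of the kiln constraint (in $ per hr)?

Check each constraint at x*: kiln 112/112 (tight); labor 28/41 (slack 13); wheel time 92/92 (tight).
By complementary slackness, y = 0 for the non-binding constraint.
Dual feasibility on the basic columns requires 4·y_kiln + 3·y_wheel time = 20, 6·y_kiln + 5·y_wheel time = 31.
Solving: y_kiln = 3.5, y_wheel time = 2.
Shadow price of kiln = 3.5.

3.5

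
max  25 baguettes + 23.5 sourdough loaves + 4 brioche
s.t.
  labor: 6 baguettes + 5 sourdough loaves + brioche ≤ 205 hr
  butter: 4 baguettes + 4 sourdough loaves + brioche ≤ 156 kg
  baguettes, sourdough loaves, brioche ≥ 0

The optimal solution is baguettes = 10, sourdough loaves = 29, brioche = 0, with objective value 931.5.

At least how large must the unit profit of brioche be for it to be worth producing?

5.5

Both labor and butter are binding at x*.
The binding rows give the dual system: 6·y_labor + 4·y_butter = 25 and 5·y_labor + 4·y_butter = 23.5.
This yields shadow prices y_labor = 1.5, y_butter = 4.
brioche enters the basis when its profit ≥ yᵀa₃ = 1.5·1 + 4·1 = 5.5.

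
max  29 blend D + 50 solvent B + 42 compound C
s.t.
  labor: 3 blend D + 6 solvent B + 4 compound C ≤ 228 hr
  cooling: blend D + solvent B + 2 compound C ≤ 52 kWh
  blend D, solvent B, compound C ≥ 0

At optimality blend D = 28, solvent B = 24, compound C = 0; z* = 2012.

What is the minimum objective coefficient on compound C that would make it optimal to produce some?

44

Both labor and cooling are binding at x*.
The binding rows give the dual system: 3·y_labor + 1·y_cooling = 29 and 6·y_labor + 1·y_cooling = 50.
This yields shadow prices y_labor = 7, y_cooling = 8.
compound C enters the basis when its profit ≥ yᵀa₃ = 7·4 + 8·2 = 44.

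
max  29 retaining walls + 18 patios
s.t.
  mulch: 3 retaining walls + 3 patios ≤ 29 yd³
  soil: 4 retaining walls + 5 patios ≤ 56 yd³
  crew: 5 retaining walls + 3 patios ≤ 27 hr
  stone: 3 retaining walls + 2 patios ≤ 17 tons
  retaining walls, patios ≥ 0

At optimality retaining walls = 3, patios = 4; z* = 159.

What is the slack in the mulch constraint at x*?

mulch used = 3·3 + 3·4 = 21; slack = 29 − 21 = 8.

8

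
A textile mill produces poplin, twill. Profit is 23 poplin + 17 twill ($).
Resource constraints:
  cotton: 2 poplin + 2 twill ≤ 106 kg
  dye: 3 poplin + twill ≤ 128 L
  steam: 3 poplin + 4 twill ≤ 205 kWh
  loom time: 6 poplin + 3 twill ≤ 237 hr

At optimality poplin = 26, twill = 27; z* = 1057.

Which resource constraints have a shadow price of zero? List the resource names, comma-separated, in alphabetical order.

cotton: 106/106 (binding)
dye: 105/128 (slack 23)
steam: 186/205 (slack 19)
loom time: 237/237 (binding)
By complementary slackness, a constraint with positive slack has shadow price 0 → dye, steam.

dye, steam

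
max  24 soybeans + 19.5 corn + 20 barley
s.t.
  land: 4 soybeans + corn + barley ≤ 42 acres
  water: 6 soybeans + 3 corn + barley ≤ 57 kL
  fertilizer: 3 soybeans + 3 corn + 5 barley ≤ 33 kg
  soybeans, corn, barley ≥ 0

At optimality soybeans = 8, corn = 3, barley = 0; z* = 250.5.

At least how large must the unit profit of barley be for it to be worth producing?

Binding: water and fertilizer. Non-binding: land (7 unused).
By complementary slackness, y = 0 for the non-binding constraint.
The binding rows give the dual system: 6·y_water + 3·y_fertilizer = 24 and 3·y_water + 3·y_fertilizer = 19.5.
Solving: y_water = 1.5, y_fertilizer = 5.
barley enters the basis when its profit ≥ yᵀa₃ = 1.5·1 + 5·5 = 26.5.

26.5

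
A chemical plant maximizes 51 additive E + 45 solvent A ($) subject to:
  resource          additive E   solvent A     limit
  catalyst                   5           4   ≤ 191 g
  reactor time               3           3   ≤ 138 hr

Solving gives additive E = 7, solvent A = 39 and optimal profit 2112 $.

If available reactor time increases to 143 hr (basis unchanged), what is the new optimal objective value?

2147

At the optimum: catalyst uses 191 of 191 (binding); reactor time uses 138 of 138 (binding).
Dual feasibility on the basic columns requires 5·y_catalyst + 3·y_reactor time = 51, 4·y_catalyst + 3·y_reactor time = 45.
→ y_catalyst = 6 and y_reactor time = 7.
Δz = y_reactor time·Δb = 7 × (5) = 35, so new z* = 2112 + 35 = 2147.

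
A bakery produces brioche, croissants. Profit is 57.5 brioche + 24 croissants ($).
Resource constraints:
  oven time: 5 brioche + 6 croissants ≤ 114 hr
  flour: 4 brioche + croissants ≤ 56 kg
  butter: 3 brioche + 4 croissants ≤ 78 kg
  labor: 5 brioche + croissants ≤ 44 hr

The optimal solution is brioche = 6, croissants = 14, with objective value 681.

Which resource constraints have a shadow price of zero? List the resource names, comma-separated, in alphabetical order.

oven time: 114/114 (binding)
flour: 38/56 (slack 18)
butter: 74/78 (slack 4)
labor: 44/44 (binding)
By complementary slackness, a constraint with positive slack has shadow price 0 → butter, flour.

butter, flour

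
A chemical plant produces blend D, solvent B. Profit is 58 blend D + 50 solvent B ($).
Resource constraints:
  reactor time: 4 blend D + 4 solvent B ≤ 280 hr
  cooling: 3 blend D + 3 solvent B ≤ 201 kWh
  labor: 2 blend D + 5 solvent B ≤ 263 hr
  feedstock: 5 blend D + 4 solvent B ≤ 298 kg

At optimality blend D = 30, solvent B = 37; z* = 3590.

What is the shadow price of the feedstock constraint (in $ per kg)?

Binding: cooling and feedstock. Non-binding: reactor time (12 unused), labor (18 unused).
Since reactor time, labor are not tight, their duals are 0.
From A_Bᵀ y = c: 3·y_cooling + 5·y_feedstock = 58; 3·y_cooling + 4·y_feedstock = 50.
Solving: y_cooling = 6, y_feedstock = 8.
Shadow price of feedstock = 8.

8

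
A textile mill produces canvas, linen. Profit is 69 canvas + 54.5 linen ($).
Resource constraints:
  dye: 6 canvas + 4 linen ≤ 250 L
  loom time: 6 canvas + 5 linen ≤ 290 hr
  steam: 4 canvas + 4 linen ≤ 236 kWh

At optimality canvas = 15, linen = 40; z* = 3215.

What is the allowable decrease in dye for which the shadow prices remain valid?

Binding constraints: dye, loom time. The basis is B = [[6,4],[6,5]] with det 6.
Per unit decrease in dye, x* moves by d = (-0.8333, 1).
The basis stays optimal until canvas reaches 0; allowable decrease = 18 L.

18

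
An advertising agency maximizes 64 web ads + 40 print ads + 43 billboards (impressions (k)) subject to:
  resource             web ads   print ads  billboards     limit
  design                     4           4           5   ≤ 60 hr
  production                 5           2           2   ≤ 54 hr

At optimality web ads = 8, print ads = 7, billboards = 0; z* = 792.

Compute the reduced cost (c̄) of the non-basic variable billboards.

Both design and production are binding at x*.
From A_Bᵀ y = c: 4·y_design + 5·y_production = 64; 4·y_design + 2·y_production = 40.
Solving: y_design = 6, y_production = 8.
Reduced cost of billboards: c₃ − yᵀa₃ = 43 − (6·5 + 8·2) = 43 − 46 = -3.

-3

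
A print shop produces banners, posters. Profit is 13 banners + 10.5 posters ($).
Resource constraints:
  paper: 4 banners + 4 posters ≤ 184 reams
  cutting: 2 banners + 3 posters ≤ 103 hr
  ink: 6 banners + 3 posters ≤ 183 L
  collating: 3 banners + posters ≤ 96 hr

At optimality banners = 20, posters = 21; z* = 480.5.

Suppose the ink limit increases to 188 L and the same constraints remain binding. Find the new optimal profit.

488

Binding: cutting and ink. Non-binding: paper (20 unused), collating (15 unused).
Since paper, collating are not tight, their duals are 0.
The binding rows give the dual system: 2·y_cutting + 6·y_ink = 13 and 3·y_cutting + 3·y_ink = 10.5.
Solving: y_cutting = 2, y_ink = 1.5.
Δz = y_ink·Δb = 1.5 × (5) = 7.5, so new z* = 480.5 + 7.5 = 488.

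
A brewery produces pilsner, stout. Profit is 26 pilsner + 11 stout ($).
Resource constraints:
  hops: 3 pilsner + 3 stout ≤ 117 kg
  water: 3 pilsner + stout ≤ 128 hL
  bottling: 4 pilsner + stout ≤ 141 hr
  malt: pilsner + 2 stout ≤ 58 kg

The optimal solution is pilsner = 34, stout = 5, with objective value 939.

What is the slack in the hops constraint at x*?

hops used = 3·34 + 3·5 = 117; slack = 117 − 117 = 0.

0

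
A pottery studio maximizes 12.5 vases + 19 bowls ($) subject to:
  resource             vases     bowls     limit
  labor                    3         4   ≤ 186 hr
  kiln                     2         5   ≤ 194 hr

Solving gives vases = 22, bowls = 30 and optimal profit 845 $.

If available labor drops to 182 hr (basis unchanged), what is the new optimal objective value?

831

Both labor and kiln are binding at x*.
From A_Bᵀ y = c: 3·y_labor + 2·y_kiln = 12.5; 4·y_labor + 5·y_kiln = 19.
Solving: y_labor = 3.5, y_kiln = 1.
Δz = y_labor·Δb = 3.5 × (-4) = -14, so new z* = 845 − 14 = 831.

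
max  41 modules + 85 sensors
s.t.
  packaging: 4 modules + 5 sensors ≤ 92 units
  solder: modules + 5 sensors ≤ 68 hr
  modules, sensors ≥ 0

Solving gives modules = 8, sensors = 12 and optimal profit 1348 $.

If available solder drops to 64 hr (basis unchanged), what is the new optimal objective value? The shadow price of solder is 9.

Δb = -4, so new z* = 1348 + (9)·(-4) = 1348 − 36 = 1312.

1312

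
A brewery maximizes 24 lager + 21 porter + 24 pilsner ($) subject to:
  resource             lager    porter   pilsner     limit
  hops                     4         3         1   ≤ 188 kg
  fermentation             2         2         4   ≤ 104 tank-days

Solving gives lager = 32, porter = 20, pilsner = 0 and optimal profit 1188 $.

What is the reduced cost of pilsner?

-3

Check each constraint at x*: hops 188/188 (tight); fermentation 104/104 (tight).
From A_Bᵀ y = c: 4·y_hops + 2·y_fermentation = 24; 3·y_hops + 2·y_fermentation = 21.
Solving: y_hops = 3, y_fermentation = 6.
Reduced cost of pilsner: c₃ − yᵀa₃ = 24 − (3·1 + 6·4) = 24 − 27 = -3.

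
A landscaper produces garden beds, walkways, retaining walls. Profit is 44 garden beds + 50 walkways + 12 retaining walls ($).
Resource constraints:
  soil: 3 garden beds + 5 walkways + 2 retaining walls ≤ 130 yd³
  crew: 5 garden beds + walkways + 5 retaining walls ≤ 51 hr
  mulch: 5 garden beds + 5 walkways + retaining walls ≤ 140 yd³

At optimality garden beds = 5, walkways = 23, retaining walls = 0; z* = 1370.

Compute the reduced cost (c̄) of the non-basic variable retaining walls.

-1

Binding: soil and mulch. Non-binding: crew (3 unused).
Slack constraints have shadow price 0 (complementary slackness).
From A_Bᵀ y = c: 3·y_soil + 5·y_mulch = 44; 5·y_soil + 5·y_mulch = 50.
This yields shadow prices y_soil = 3, y_mulch = 7.
Reduced cost of retaining walls: c₃ − yᵀa₃ = 12 − (3·2 + 7·1) = 12 − 13 = -1.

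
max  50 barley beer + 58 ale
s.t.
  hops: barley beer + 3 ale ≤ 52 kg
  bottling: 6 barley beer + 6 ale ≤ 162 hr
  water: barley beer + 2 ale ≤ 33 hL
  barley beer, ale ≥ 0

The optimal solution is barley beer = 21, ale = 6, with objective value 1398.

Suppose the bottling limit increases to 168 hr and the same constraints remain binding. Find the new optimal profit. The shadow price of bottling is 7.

1440

Δb = 6, so new z* = 1398 + (7)·(6) = 1398 + 42 = 1440.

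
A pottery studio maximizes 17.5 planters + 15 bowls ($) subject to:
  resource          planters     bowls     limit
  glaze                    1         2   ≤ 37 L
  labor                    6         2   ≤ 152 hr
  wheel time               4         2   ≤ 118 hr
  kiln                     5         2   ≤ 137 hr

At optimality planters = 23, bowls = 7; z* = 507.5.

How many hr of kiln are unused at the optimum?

8

kiln used = 5·23 + 2·7 = 129; slack = 137 − 129 = 8.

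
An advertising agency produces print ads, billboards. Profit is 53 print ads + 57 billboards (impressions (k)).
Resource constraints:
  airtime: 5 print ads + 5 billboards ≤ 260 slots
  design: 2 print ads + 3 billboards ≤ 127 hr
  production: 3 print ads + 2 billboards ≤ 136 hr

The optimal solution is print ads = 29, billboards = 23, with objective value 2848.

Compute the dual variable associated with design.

4

Binding: airtime and design. Non-binding: production (3 unused).
Since production is not tight, its dual is 0.
The binding rows give the dual system: 5·y_airtime + 2·y_design = 53 and 5·y_airtime + 3·y_design = 57.
This yields shadow prices y_airtime = 9, y_design = 4.
Shadow price of design = 4.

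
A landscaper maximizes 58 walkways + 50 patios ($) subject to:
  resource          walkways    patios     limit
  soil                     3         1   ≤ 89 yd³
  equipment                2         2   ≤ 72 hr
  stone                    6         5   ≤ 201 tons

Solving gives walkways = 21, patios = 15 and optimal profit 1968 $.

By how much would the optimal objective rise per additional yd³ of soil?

Binding: equipment and stone. Non-binding: soil (11 unused).
Since soil is not tight, its dual is 0.
The binding rows give the dual system: 2·y_equipment + 6·y_stone = 58 and 2·y_equipment + 5·y_stone = 50.
Solving: y_equipment = 5, y_stone = 8.
Shadow price of soil = 0.

0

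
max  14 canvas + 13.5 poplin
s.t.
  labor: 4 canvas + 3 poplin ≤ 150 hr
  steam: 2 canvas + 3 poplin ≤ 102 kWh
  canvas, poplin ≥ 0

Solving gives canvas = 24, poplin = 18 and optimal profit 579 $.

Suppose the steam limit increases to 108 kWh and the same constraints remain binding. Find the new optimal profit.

At the optimum: labor uses 150 of 150 (binding); steam uses 102 of 102 (binding).
From A_Bᵀ y = c: 4·y_labor + 2·y_steam = 14; 3·y_labor + 3·y_steam = 13.5.
Solving: y_labor = 2.5, y_steam = 2.
Δz = y_steam·Δb = 2 × (6) = 12, so new z* = 579 + 12 = 591.

591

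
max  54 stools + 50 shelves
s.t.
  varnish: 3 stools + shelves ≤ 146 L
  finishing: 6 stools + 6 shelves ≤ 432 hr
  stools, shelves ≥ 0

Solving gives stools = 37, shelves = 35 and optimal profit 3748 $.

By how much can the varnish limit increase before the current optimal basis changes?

70

Binding constraints: varnish, finishing. The basis is B = [[3,1],[6,6]] with det 12.
Per unit increase in varnish, x* moves by d = (0.5, -0.5).
The basis stays optimal until shelves reaches 0; allowable increase = 70 L.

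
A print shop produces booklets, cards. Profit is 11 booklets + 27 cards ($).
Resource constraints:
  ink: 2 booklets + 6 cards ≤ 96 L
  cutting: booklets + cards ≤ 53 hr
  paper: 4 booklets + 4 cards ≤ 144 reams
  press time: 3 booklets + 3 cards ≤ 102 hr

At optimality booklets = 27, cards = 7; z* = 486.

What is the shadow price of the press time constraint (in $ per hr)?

Check each constraint at x*: ink 96/96 (tight); cutting 34/53 (slack 19); paper 136/144 (slack 8); press time 102/102 (tight).
Slack constraints have shadow price 0 (complementary slackness).
Dual feasibility on the basic columns requires 2·y_ink + 3·y_press time = 11, 6·y_ink + 3·y_press time = 27.
Solving: y_ink = 4, y_press time = 1.
Shadow price of press time = 1.

1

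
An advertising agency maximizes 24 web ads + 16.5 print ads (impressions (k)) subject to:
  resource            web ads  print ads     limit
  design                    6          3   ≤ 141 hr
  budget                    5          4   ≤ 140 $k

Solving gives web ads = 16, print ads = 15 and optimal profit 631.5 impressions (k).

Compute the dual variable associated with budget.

At the optimum: design uses 141 of 141 (binding); budget uses 140 of 140 (binding).
From A_Bᵀ y = c: 6·y_design + 5·y_budget = 24; 3·y_design + 4·y_budget = 16.5.
This yields shadow prices y_design = 1.5, y_budget = 3.
Shadow price of budget = 3.

3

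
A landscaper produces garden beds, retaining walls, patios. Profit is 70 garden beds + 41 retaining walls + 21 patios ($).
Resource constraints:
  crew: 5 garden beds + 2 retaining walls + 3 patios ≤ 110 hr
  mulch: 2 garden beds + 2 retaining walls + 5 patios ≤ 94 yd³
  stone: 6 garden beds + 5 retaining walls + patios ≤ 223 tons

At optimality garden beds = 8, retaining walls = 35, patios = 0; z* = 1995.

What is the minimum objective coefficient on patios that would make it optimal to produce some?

Check each constraint at x*: crew 110/110 (tight); mulch 86/94 (slack 8); stone 223/223 (tight).
Since mulch is not tight, its dual is 0.
The binding rows give the dual system: 5·y_crew + 6·y_stone = 70 and 2·y_crew + 5·y_stone = 41.
Solving: y_crew = 8, y_stone = 5.
patios enters the basis when its profit ≥ yᵀa₃ = 8·3 + 5·1 = 29.

29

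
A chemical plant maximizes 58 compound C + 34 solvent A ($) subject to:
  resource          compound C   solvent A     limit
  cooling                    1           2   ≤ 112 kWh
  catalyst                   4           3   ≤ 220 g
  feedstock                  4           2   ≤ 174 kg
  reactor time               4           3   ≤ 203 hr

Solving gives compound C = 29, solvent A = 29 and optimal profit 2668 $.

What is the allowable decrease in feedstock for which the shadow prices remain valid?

20

Binding constraints: feedstock, reactor time. The basis is B = [[4,2],[4,3]] with det 4.
Per unit decrease in feedstock, x* moves by d = (-0.75, 1).
The basis stays optimal until cooling becomes binding; allowable decrease = 20 kg.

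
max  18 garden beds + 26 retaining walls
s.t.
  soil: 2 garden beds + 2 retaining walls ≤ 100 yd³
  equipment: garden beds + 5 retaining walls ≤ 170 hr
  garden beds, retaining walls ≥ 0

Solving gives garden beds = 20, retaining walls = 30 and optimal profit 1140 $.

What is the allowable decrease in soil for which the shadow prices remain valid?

Binding constraints: soil, equipment. The basis is B = [[2,2],[1,5]] with det 8.
Per unit decrease in soil, x* moves by d = (-0.625, 0.125).
The basis stays optimal until garden beds reaches 0; allowable decrease = 32 yd³.

32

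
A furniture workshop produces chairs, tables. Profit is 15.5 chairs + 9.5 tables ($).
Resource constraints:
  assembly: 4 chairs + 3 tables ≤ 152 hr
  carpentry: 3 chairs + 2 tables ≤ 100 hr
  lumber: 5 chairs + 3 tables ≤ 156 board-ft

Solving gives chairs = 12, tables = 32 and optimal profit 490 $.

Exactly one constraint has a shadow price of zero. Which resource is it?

assembly

assembly: 144/152 (slack 8)
carpentry: 100/100 (binding)
lumber: 156/156 (binding)
By complementary slackness, a constraint with positive slack has shadow price 0 → assembly.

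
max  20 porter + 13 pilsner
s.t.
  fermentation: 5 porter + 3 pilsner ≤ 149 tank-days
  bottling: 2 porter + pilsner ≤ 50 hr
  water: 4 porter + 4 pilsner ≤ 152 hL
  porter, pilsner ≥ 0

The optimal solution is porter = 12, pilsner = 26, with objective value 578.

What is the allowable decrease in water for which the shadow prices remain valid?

Binding constraints: bottling, water. The basis is B = [[2,1],[4,4]] with det 4.
Per unit decrease in water, x* moves by d = (0.25, -0.5).
The basis stays optimal until pilsner reaches 0; allowable decrease = 52 hL.

52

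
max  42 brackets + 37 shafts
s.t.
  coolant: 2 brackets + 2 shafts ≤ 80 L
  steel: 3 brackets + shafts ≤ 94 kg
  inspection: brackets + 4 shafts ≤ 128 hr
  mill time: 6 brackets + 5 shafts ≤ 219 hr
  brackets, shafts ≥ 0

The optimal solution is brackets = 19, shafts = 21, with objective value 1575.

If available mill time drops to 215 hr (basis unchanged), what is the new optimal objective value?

At the optimum: coolant uses 80 of 80 (binding); steel uses 78 of 94 (slack = 16); inspection uses 103 of 128 (slack = 25); mill time uses 219 of 219 (binding).
By complementary slackness, y = 0 for the non-binding constraints.
Dual feasibility on the basic columns requires 2·y_coolant + 6·y_mill time = 42, 2·y_coolant + 5·y_mill time = 37.
This yields shadow prices y_coolant = 6, y_mill time = 5.
Δz = y_mill time·Δb = 5 × (-4) = -20, so new z* = 1575 − 20 = 1555.

1555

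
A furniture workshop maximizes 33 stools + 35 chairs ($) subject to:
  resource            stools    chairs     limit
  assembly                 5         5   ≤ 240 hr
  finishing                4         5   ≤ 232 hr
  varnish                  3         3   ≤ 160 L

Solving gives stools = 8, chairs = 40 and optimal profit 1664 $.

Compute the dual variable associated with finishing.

2

Binding: assembly and finishing. Non-binding: varnish (16 unused).
Since varnish is not tight, its dual is 0.
Dual feasibility on the basic columns requires 5·y_assembly + 4·y_finishing = 33, 5·y_assembly + 5·y_finishing = 35.
→ y_assembly = 5 and y_finishing = 2.
Shadow price of finishing = 2.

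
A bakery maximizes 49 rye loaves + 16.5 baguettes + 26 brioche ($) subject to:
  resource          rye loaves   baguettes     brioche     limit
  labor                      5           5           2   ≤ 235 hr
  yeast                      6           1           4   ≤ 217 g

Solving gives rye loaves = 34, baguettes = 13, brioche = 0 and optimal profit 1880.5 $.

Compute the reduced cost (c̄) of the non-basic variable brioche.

-4

Both labor and yeast are binding at x*.
From A_Bᵀ y = c: 5·y_labor + 6·y_yeast = 49; 5·y_labor + 1·y_yeast = 16.5.
→ y_labor = 2 and y_yeast = 6.5.
Reduced cost of brioche: c₃ − yᵀa₃ = 26 − (2·2 + 6.5·4) = 26 − 30 = -4.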